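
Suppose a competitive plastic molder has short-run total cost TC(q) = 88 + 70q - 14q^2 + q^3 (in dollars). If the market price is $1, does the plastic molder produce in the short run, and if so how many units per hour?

Shut down

From TC, MC = TC'(q) = 70 - 28q + 3q^2 and AVC = VC/q = 70 - 14q + q^2.
AVC is minimized where dAVC/dq = -14 + 2q = 0, at q = 7; min AVC = 70 - 14·7 + 7^2 = $21.
With P < min AVC ($1 < $21), every unit sold adds to the loss.
Best response: produce nothing and absorb the $88 fixed cost.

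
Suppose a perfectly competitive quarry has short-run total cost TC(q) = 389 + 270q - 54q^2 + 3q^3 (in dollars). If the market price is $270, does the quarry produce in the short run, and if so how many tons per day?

Strip out fixed cost: VC = 270q - 54q^2 + 3q^3. Then AVC = 270 - 54q + 3q^2 and MC = 270 - 108q + 9q^2.
AVC is minimized where dAVC/dq = -54 + 6q = 0, at q = 9; min AVC = 270 - 54·9 + 3·9^2 = $27.
Because $270 ≥ $27, revenue can cover variable cost; the firm operates.
Set P = MC: 270 = 270 - 108q + 9q^2 → -108q + 9q^2 = 0. The roots are q = 0 and q = 12; the profit-maximizing output is on the rising part of MC, so q* = 12.
Check: AVC at q = 12 is $54 ≤ P, so revenue covers variable cost.
Profit = P·q − TC = 270·12 − 1037 = $2203.

Produce at q = 12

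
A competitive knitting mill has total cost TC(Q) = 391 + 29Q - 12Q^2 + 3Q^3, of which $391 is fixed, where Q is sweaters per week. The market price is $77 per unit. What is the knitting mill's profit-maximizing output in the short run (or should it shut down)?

From TC, MC = TC'(Q) = 29 - 24Q + 9Q^2 and AVC = VC/Q = 29 - 12Q + 3Q^2.
AVC hits its minimum where MC = AVC, at Q = 2, giving min AVC = 29 - 12·2 + 3·2^2 = $17.
Because $77 ≥ $17, revenue can cover variable cost; the firm operates.
Set P = MC: 77 = 29 - 24Q + 9Q^2 → -48 - 24Q + 9Q^2 = 0. The roots are Q = -4/3 and Q = 4; the profit-maximizing output is on the rising part of MC, so Q* = 4.
Check: AVC at Q = 4 is $29 ≤ P, so revenue covers variable cost.
Profit = P·Q − TC = 77·4 − 507 = -$199, a loss, but smaller than the $391 fixed cost the firm would lose by shutting down.

Produce at Q = 4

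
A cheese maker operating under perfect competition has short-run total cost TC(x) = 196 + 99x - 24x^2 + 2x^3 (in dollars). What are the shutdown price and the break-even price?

Shutdown price = $27; break-even price = $57

AVC = 99 - 24x + 2x^2; minimized at x = 6, giving min AVC = $27. That is the shutdown price.
ATC = 196/x + 99 - 24x + 2x^2. Setting dATC/dx = −196/x^2 − 24 + 4x = 0 gives x = 7 (since 4·7^3 − 24·7^2 = 196).
min ATC = 196/7 + 99 − 24·7 + 2·7^2 = $57. That is the break-even price.
Between these two prices the firm operates at a loss; above $57 it earns a profit.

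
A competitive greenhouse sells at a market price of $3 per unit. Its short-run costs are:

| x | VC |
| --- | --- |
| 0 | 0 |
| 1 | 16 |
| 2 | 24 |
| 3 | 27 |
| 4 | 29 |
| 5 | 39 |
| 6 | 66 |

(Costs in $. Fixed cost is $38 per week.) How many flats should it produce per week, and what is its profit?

Tabulate TR − TC: x=0: -38; x=1: -51; x=2: -56; x=3: -56; x=4: -55; x=5: -62; x=6: -86.
Profit is highest at x = 0. Equivalently, the lowest AVC in the table is 29/4 ≈ $7.25 at x = 4, and P = $3 falls below it — price never covers variable cost, so the firm shuts down and loses only its fixed cost.

x = 0 (shut down); profit = -$38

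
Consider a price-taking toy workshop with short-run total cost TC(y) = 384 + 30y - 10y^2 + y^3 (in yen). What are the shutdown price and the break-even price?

Shutdown price = ¥5; break-even price = ¥62

Shutdown price = min AVC. AVC = 30 - 10y + y^2, with vertex at y = 5 and minimum ¥5.
ATC = 384/y + 30 - 10y + y^2. Setting dATC/dy = −384/y^2 − 10 + 2y = 0 gives y = 8 (since 2·8^3 − 10·8^2 = 384).
min ATC = 384/8 + 30 − 10·8 + 8^2 = ¥62. That is the break-even price.
For ¥5 ≤ P < ¥62 the firm produces at a loss; below ¥5 it shuts down.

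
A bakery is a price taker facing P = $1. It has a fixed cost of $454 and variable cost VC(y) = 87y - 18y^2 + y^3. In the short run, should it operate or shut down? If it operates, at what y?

Variable cost is VC = 87y - 18y^2 + y^3, so AVC = VC/y = 87 - 18y + y^2 and MC = dTC/dy = 87 - 36y + 3y^2.
AVC hits its minimum where MC = AVC, at y = 9, giving min AVC = 87 - 18·9 + 9^2 = $6.
With P < min AVC ($1 < $6), every unit sold adds to the loss.
Best response: produce nothing and absorb the $454 fixed cost.

Shut down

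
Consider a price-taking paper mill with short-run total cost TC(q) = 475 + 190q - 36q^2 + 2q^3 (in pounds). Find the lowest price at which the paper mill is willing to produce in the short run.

£28 per unit

The shutdown price is the minimum of AVC. VC = 190q - 36q^2 + 2q^3, so AVC = 190 - 36q + 2q^2.
At the minimum of AVC, MC = AVC. MC = 190 - 72q + 6q^2; setting MC = AVC gives 4q^2 - 36q = 0, so q = 9. min AVC = 28.
For P < £28 the firm produces nothing.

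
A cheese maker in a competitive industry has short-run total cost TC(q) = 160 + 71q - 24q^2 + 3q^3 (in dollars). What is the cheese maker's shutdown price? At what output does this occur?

Short-run supply begins at min AVC. From VC = 71q - 24q^2 + 3q^3, AVC = 71 - 24q + 3q^2.
dAVC/dq = -24 + 6q = 0 gives q = 4. min AVC = 71 - 24·4 + 3·4^2 = 23.
So the shutdown price is $23.

$23 per unit, at q = 4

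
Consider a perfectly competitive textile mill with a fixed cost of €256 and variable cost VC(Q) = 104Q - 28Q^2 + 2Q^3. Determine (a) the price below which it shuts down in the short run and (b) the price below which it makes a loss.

AVC = 104 - 28Q + 2Q^2; minimized at Q = 7, giving min AVC = €6. That is the shutdown price.
ATC = 256/Q + 104 - 28Q + 2Q^2. Setting dATC/dQ = −256/Q^2 − 28 + 4Q = 0 gives Q = 8 (since 4·8^3 − 28·8^2 = 256).
min ATC = 256/8 + 104 − 28·8 + 2·8^2 = €40. That is the break-even price.
For €6 ≤ P < €40 the firm produces at a loss; below €6 it shuts down.

Shutdown price = €6; break-even price = €40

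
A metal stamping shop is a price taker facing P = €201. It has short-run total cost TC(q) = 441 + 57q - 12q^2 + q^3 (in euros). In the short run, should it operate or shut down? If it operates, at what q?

From TC, MC = TC'(q) = 57 - 24q + 3q^2 and AVC = VC/q = 57 - 12q + q^2.
AVC is minimized where dAVC/dq = -12 + 2q = 0, at q = 6; min AVC = 57 - 12·6 + 6^2 = €21.
Because €201 ≥ €21, revenue can cover variable cost; the firm operates.
P = MC gives -144 - 24q + 3q^2 = 0, with roots -4 and 12. Take the larger (rising MC): q* = 12.
Check: AVC at q = 12 is €57 ≤ P, so revenue covers variable cost.
Profit = P·q − TC = 201·12 − 1125 = €1287.

Produce at q = 12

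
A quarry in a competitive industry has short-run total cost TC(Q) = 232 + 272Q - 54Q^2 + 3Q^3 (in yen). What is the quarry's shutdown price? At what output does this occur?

Short-run supply begins at min AVC. From VC = 272Q - 54Q^2 + 3Q^3, AVC = 272 - 54Q + 3Q^2.
dAVC/dQ = -54 + 6Q = 0 gives Q = 9. min AVC = 272 - 54·9 + 3·9^2 = 29.
For P < ¥29 the firm produces nothing.

¥29 per unit, at Q = 9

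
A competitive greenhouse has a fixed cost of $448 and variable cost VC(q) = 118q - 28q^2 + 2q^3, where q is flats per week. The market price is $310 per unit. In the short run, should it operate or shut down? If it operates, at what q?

Variable cost is VC = 118q - 28q^2 + 2q^3, so AVC = VC/q = 118 - 28q + 2q^2 and MC = dTC/dq = 118 - 56q + 6q^2.
AVC is minimized where dAVC/dq = -28 + 4q = 0, at q = 7; min AVC = 118 - 28·7 + 2·7^2 = $20.
P = $310 exceeds min AVC = $20, so the firm stays open.
P = MC gives -192 - 56q + 6q^2 = 0, with roots -8/3 and 12. Take the larger (rising MC): q* = 12.
Check: AVC at q = 12 is $70 ≤ P, so revenue covers variable cost.
Profit = P·q − TC = 310·12 − 1288 = $2432.

Produce at q = 12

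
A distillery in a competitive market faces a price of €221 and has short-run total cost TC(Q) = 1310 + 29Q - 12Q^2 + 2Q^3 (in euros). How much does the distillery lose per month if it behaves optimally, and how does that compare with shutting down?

AVC = 29 - 12Q + 2Q^2 has its minimum €11 at Q = 3; price €221 clears that bar, so the firm operates.
MC = 29 - 24Q + 6Q^2. Setting P = MC and taking the root on the rising branch gives Q* = 8.
TR = 221·8 = 1768. TC = 1310 + 488 = 1798. Profit = 1768 − 1798 = -€30.
By producing, the firm covers all variable cost plus €1280 of fixed cost; shutting down would lose the full €1310.

Profit = -€30 at Q = 8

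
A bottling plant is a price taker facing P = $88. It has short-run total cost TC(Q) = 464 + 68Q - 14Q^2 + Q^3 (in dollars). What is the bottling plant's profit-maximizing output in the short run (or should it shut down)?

From TC, MC = TC'(Q) = 68 - 28Q + 3Q^2 and AVC = VC/Q = 68 - 14Q + Q^2.
AVC is minimized where dAVC/dQ = -14 + 2Q = 0, at Q = 7; min AVC = 68 - 14·7 + 7^2 = $19.
Because $88 ≥ $19, revenue can cover variable cost; the firm operates.
P = MC gives -20 - 28Q + 3Q^2 = 0, with roots -2/3 and 10. Take the larger (rising MC): Q* = 10.
Check: AVC at Q = 10 is $28 ≤ P, so revenue covers variable cost.
Profit = P·Q − TC = 88·10 − 744 = $136.

Produce at Q = 10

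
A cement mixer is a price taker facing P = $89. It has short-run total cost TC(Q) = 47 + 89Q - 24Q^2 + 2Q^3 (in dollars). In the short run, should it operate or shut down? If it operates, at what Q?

Produce at Q = 8

Variable cost is VC = 89Q - 24Q^2 + 2Q^3, so AVC = VC/Q = 89 - 24Q + 2Q^2 and MC = dTC/dQ = 89 - 48Q + 6Q^2.
The AVC parabola has its vertex at Q = 24/4 = 6, where AVC = 89 - 24·6 + 2·6^2 = $17.
Because $89 ≥ $17, revenue can cover variable cost; the firm operates.
Set P = MC: 89 = 89 - 48Q + 6Q^2 → -48Q + 6Q^2 = 0. The roots are Q = 0 and Q = 8; the profit-maximizing output is on the rising part of MC, so Q* = 8.
Check: AVC at Q = 8 is $25 ≤ P, so revenue covers variable cost.
Profit = P·Q − TC = 89·8 − 247 = $465.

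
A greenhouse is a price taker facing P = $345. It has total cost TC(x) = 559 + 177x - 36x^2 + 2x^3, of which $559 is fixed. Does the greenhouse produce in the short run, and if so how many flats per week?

Produce at x = 14

Strip out fixed cost: VC = 177x - 36x^2 + 2x^3. Then AVC = 177 - 36x + 2x^2 and MC = 177 - 72x + 6x^2.
AVC hits its minimum where MC = AVC, at x = 9, giving min AVC = 177 - 36·9 + 2·9^2 = $15.
Since P = $345 ≥ min AVC = $15, price covers variable cost and the firm should produce.
P = MC gives -168 - 72x + 6x^2 = 0, with roots -2 and 14. Take the larger (rising MC): x* = 14.
Check: AVC at x = 14 is $65 ≤ P, so revenue covers variable cost.
Profit = P·x − TC = 345·14 − 1469 = $3361.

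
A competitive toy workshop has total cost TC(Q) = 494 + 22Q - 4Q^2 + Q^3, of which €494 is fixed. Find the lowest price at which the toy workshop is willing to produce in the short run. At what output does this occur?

Short-run supply begins at min AVC. From VC = 22Q - 4Q^2 + Q^3, AVC = 22 - 4Q + Q^2.
dAVC/dQ = -4 + 2Q = 0 gives Q = 2. min AVC = 22 - 4·2 + 2^2 = 18.
So the shutdown price is €18.

€18 per unit, at Q = 2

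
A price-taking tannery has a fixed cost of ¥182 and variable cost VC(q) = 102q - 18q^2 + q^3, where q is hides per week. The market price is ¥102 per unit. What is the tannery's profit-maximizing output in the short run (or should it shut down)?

Produce at q = 12

Variable cost is VC = 102q - 18q^2 + q^3, so AVC = VC/q = 102 - 18q + q^2 and MC = dTC/dq = 102 - 36q + 3q^2.
AVC is minimized where dAVC/dq = -18 + 2q = 0, at q = 9; min AVC = 102 - 18·9 + 9^2 = ¥21.
Because ¥102 ≥ ¥21, revenue can cover variable cost; the firm operates.
P = MC gives -36q + 3q^2 = 0, with roots 0 and 12. Take the larger (rising MC): q* = 12.
Check: AVC at q = 12 is ¥30 ≤ P, so revenue covers variable cost.
Profit = P·q − TC = 102·12 − 542 = ¥682.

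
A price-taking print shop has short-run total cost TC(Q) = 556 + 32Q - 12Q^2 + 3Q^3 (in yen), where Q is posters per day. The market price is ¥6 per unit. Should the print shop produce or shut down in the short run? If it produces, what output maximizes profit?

Shut down

Variable cost is VC = 32Q - 12Q^2 + 3Q^3, so AVC = VC/Q = 32 - 12Q + 3Q^2 and MC = dTC/dQ = 32 - 24Q + 9Q^2.
AVC is minimized where dAVC/dQ = -12 + 6Q = 0, at Q = 2; min AVC = 32 - 12·2 + 3·2^2 = ¥20.
Since P = ¥6 < min AVC = ¥20, price fails to cover variable cost at any output.
Shutting down limits the loss to fixed cost, ¥556.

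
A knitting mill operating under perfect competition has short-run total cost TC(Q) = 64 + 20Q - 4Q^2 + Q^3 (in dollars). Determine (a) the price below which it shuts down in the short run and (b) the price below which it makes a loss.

Shutdown price = $16; break-even price = $36

Shutdown price = min AVC. AVC = 20 - 4Q + Q^2, with vertex at Q = 2 and minimum $16.
ATC = 64/Q + 20 - 4Q + Q^2. Setting dATC/dQ = −64/Q^2 − 4 + 2Q = 0 gives Q = 4 (since 2·4^3 − 4·4^2 = 64).
min ATC = 64/4 + 20 − 4·4 + 4^2 = $36. That is the break-even price.
For $16 ≤ P < $36 the firm produces at a loss; below $16 it shuts down.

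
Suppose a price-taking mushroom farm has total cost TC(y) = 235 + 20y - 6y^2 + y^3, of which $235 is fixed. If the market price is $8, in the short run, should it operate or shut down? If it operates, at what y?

From TC, MC = TC'(y) = 20 - 12y + 3y^2 and AVC = VC/y = 20 - 6y + y^2.
AVC is minimized where dAVC/dy = -6 + 2y = 0, at y = 3; min AVC = 20 - 6·3 + 3^2 = $11.
P = $8 lies below min AVC = $11; no output level covers variable cost.
Best response: produce nothing and absorb the $235 fixed cost.

Shut down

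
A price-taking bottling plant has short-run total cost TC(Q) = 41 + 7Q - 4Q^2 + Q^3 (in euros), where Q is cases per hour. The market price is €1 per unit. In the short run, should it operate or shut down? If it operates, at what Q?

Shut down

Variable cost is VC = 7Q - 4Q^2 + Q^3, so AVC = VC/Q = 7 - 4Q + Q^2 and MC = dTC/dQ = 7 - 8Q + 3Q^2.
AVC hits its minimum where MC = AVC, at Q = 2, giving min AVC = 7 - 4·2 + 2^2 = €3.
P = €1 lies below min AVC = €3; no output level covers variable cost.
Shutting down limits the loss to fixed cost, €41.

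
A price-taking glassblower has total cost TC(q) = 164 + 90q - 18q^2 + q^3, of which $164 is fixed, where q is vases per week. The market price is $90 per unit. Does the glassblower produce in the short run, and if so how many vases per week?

Variable cost is VC = 90q - 18q^2 + q^3, so AVC = VC/q = 90 - 18q + q^2 and MC = dTC/dq = 90 - 36q + 3q^2.
AVC is minimized where dAVC/dq = -18 + 2q = 0, at q = 9; min AVC = 90 - 18·9 + 9^2 = $9.
P = $90 exceeds min AVC = $9, so the firm stays open.
P = MC gives -36q + 3q^2 = 0, with roots 0 and 12. Take the larger (rising MC): q* = 12.
Check: AVC at q = 12 is $18 ≤ P, so revenue covers variable cost.
Profit = P·q − TC = 90·12 − 380 = $700.

Produce at q = 12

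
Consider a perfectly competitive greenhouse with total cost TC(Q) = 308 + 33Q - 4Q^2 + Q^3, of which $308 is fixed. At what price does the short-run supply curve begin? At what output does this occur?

The firm shuts down when price falls below the minimum of average variable cost. AVC = VC/Q = 33 - 4Q + Q^2.
At the minimum of AVC, MC = AVC. MC = 33 - 8Q + 3Q^2; setting MC = AVC gives 2Q^2 - 4Q = 0, so Q = 2. min AVC = 29.
So the shutdown price is $29.

$29 per unit, at Q = 2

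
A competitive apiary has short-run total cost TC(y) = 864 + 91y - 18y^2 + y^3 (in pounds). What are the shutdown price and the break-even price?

Shutdown price = £10; break-even price = £91

AVC = 91 - 18y + y^2; minimized at y = 9, giving min AVC = £10. That is the shutdown price.
ATC = 864/y + 91 - 18y + y^2. Setting dATC/dy = −864/y^2 − 18 + 2y = 0 gives y = 12 (since 2·12^3 − 18·12^2 = 864).
min ATC = 864/12 + 91 − 18·12 + 12^2 = £91. That is the break-even price.
Between these two prices the firm operates at a loss; above £91 it earns a profit.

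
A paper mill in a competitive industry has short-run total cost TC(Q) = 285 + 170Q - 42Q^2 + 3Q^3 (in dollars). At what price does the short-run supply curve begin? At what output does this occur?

$23 per unit, at Q = 7

The firm shuts down when price falls below the minimum of average variable cost. AVC = VC/Q = 170 - 42Q + 3Q^2.
dAVC/dQ = -42 + 6Q = 0 gives Q = 7. min AVC = 170 - 42·7 + 3·7^2 = 23.
So the shutdown price is $23.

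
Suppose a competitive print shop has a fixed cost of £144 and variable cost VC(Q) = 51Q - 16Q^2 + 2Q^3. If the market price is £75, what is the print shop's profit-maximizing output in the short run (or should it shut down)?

Produce at Q = 6

Variable cost is VC = 51Q - 16Q^2 + 2Q^3, so AVC = VC/Q = 51 - 16Q + 2Q^2 and MC = dTC/dQ = 51 - 32Q + 6Q^2.
The AVC parabola has its vertex at Q = 16/4 = 4, where AVC = 51 - 16·4 + 2·4^2 = £19.
Since P = £75 ≥ min AVC = £19, price covers variable cost and the firm should produce.
P = MC gives -24 - 32Q + 6Q^2 = 0, with roots -2/3 and 6. Take the larger (rising MC): Q* = 6.
Check: AVC at Q = 6 is £27 ≤ P, so revenue covers variable cost.
Profit = P·Q − TC = 75·6 − 306 = £144.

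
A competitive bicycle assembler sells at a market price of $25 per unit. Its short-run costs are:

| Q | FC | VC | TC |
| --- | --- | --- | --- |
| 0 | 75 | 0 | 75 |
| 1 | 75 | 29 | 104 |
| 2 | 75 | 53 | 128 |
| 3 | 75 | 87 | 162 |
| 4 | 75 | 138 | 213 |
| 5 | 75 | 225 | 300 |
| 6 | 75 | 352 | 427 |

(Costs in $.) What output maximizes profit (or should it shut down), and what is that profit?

Q = 0 (shut down); profit = -$75

Compute π = P·Q − TC at each output: Q=0: -75; Q=1: -79; Q=2: -78; Q=3: -87; Q=4: -113; Q=5: -175; Q=6: -277.
Profit is highest at Q = 0. Equivalently, the lowest AVC in the table is 53/2 ≈ $26.50 at Q = 2, and P = $25 falls below it — price never covers variable cost, so the firm shuts down and loses only its fixed cost.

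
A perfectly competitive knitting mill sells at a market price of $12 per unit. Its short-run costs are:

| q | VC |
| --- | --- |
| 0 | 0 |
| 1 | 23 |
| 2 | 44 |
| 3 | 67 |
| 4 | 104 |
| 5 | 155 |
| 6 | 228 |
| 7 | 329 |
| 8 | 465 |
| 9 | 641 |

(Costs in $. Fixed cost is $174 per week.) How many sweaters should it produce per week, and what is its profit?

q = 0 (shut down); profit = -$174

Tabulate TR − TC: q=0: -174; q=1: -185; q=2: -194; q=3: -205; q=4: -230; q=5: -269; q=6: -330; q=7: -419; q=8: -543; q=9: -707.
Profit is highest at q = 0. Equivalently, the lowest AVC in the table is 44/2 ≈ $22 at q = 2, and P = $12 falls below it — price never covers variable cost, so the firm shuts down and loses only its fixed cost.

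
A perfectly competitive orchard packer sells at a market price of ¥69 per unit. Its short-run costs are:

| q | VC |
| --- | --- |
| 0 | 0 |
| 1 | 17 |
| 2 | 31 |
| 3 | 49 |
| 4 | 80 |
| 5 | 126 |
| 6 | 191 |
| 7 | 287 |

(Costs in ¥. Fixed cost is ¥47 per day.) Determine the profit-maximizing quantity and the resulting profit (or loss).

q = 6; profit = ¥176

Tabulate TR − TC: q=0: -47; q=1: 5; q=2: 60; q=3: 111; q=4: 149; q=5: 172; q=6: 176; q=7: 149.
Profit is maximized at q = 6. AVC there is 191/6 = ¥31.83 ≤ P, so producing beats shutting down (which would give -¥47).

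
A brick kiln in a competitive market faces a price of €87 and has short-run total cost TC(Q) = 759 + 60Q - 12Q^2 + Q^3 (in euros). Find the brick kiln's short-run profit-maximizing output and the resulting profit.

AVC = 60 - 12Q + Q^2 has its minimum €24 at Q = 6; price €87 clears that bar, so the firm operates.
MC = 60 - 24Q + 3Q^2. Setting P = MC and taking the root on the rising branch gives Q* = 9.
TR = 87·9 = 783. TC = 759 + 297 = 1056. Profit = 783 − 1056 = -€273.
By producing, the firm covers all variable cost plus €486 of fixed cost; shutting down would lose the full €759.

Profit = -€273 at Q = 9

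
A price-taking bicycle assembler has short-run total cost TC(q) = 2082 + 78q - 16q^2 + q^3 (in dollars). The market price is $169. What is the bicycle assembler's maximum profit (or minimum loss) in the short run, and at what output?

AVC = 78 - 16q + q^2; min AVC = $14 at q = 8. Since P = $169 ≥ min AVC, the firm produces.
MC = 78 - 32q + 3q^2. Setting P = MC and taking the root on the rising branch gives q* = 13.
TR = 169·13 = 2197. TC = 2082 + 507 = 2589. Profit = 2197 − 2589 = -$392.
That loss of $392 beats the $2082 the firm would lose by shutting down; producing recovers $1690 of fixed cost.

Profit = -$392 at q = 13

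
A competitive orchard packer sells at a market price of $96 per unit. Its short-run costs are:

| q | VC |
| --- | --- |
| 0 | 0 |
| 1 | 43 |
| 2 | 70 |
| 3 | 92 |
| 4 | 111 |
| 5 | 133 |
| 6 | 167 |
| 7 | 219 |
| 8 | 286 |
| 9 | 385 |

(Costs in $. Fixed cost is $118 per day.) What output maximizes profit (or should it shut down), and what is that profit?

q = 8; profit = $364

Compute π = P·q − TC at each output: q=0: -118; q=1: -65; q=2: 4; q=3: 78; q=4: 155; q=5: 229; q=6: 291; q=7: 335; q=8: 364; q=9: 361.
Profit is maximized at q = 8. AVC there is 286/8 = $35.75 ≤ P, so producing beats shutting down (which would give -$118).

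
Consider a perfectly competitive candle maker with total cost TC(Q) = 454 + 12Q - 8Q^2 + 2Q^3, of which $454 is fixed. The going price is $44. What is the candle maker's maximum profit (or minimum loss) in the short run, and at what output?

Profit = -$326 at Q = 4

AVC = 12 - 8Q + 2Q^2 has its minimum $4 at Q = 2; price $44 clears that bar, so the firm operates.
MC = 12 - 16Q + 6Q^2. Setting P = MC and taking the root on the rising branch gives Q* = 4.
TR = 44·4 = 176. TC = 454 + 48 = 502. Profit = 176 − 502 = -$326.
Shutting down would mean losing the fixed cost of $454, so operating at a loss of $326 is better by $128.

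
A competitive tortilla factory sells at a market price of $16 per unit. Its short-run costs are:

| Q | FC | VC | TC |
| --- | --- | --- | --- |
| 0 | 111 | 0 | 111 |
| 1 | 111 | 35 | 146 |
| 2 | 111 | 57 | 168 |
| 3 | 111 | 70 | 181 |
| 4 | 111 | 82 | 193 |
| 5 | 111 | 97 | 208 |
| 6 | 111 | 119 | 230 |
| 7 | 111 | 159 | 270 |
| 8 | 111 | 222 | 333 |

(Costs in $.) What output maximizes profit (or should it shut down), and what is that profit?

Profit at each row (π = 16Q − TC): Q=0: -111; Q=1: -130; Q=2: -136; Q=3: -133; Q=4: -129; Q=5: -128; Q=6: -134; Q=7: -158; Q=8: -205.
Profit is highest at Q = 0. Equivalently, the lowest AVC in the table is 97/5 ≈ $19.40 at Q = 5, and P = $16 falls below it — price never covers variable cost, so the firm shuts down and loses only its fixed cost.

Q = 0 (shut down); profit = -$111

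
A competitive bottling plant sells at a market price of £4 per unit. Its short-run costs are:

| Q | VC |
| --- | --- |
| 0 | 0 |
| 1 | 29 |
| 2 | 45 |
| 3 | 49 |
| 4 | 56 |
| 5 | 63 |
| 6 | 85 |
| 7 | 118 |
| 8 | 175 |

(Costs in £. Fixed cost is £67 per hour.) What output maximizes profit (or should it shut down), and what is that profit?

Q = 0 (shut down); profit = -£67

Compute π = P·Q − TC at each output: Q=0: -67; Q=1: -92; Q=2: -104; Q=3: -104; Q=4: -107; Q=5: -110; Q=6: -128; Q=7: -157; Q=8: -210.
Profit is highest at Q = 0. Equivalently, the lowest AVC in the table is 63/5 ≈ £12.60 at Q = 5, and P = £4 falls below it — price never covers variable cost, so the firm shuts down and loses only its fixed cost.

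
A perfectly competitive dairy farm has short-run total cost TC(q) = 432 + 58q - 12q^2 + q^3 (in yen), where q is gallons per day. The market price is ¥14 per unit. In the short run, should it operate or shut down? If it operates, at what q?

From TC, MC = TC'(q) = 58 - 24q + 3q^2 and AVC = VC/q = 58 - 12q + q^2.
The AVC parabola has its vertex at q = 12/2 = 6, where AVC = 58 - 12·6 + 6^2 = ¥22.
P = ¥14 lies below min AVC = ¥22; no output level covers variable cost.
Best response: produce nothing and absorb the ¥432 fixed cost.

Shut down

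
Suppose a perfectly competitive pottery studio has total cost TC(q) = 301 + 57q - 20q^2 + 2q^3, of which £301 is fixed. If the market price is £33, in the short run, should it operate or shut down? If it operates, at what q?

Strip out fixed cost: VC = 57q - 20q^2 + 2q^3. Then AVC = 57 - 20q + 2q^2 and MC = 57 - 40q + 6q^2.
AVC hits its minimum where MC = AVC, at q = 5, giving min AVC = 57 - 20·5 + 2·5^2 = £7.
Since P = £33 ≥ min AVC = £7, price covers variable cost and the firm should produce.
P = MC gives 24 - 40q + 6q^2 = 0, with roots 2/3 and 6. Take the larger (rising MC): q* = 6.
Check: AVC at q = 6 is £9 ≤ P, so revenue covers variable cost.
Profit = P·q − TC = 33·6 − 355 = -£157, a loss, but smaller than the £301 fixed cost the firm would lose by shutting down.

Produce at q = 6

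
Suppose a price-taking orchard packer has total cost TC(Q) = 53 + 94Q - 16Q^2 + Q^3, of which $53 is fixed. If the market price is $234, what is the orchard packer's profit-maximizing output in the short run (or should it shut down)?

Produce at Q = 14

From TC, MC = TC'(Q) = 94 - 32Q + 3Q^2 and AVC = VC/Q = 94 - 16Q + Q^2.
AVC hits its minimum where MC = AVC, at Q = 8, giving min AVC = 94 - 16·8 + 8^2 = $30.
P = $234 exceeds min AVC = $30, so the firm stays open.
Solving P = MC: -140 - 32Q + 3Q^2 = 0 ⇒ Q = -10/3 or 14. On the upward-sloping branch, Q* = 14.
Check: AVC at Q = 14 is $66 ≤ P, so revenue covers variable cost.
Profit = P·Q − TC = 234·14 − 977 = $2299.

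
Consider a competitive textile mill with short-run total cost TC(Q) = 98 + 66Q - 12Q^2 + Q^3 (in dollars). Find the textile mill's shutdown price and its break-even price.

Shutdown price = min AVC. AVC = 66 - 12Q + Q^2, with vertex at Q = 6 and minimum $30.
ATC = 98/Q + 66 - 12Q + Q^2. Setting dATC/dQ = −98/Q^2 − 12 + 2Q = 0 gives Q = 7 (since 2·7^3 − 12·7^2 = 98).
min ATC = 98/7 + 66 − 12·7 + 7^2 = $45. That is the break-even price.
For $30 ≤ P < $45 the firm produces at a loss; below $30 it shuts down.

Shutdown price = $30; break-even price = $45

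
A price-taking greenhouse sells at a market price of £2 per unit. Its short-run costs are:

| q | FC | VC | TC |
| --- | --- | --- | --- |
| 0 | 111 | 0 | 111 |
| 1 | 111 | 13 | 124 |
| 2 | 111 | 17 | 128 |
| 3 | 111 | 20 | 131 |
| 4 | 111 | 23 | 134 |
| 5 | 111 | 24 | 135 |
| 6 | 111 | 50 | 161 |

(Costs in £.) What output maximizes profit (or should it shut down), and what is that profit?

q = 0 (shut down); profit = -£111

Compute π = P·q − TC at each output: q=0: -111; q=1: -122; q=2: -124; q=3: -125; q=4: -126; q=5: -125; q=6: -149.
Profit is highest at q = 0. Equivalently, the lowest AVC in the table is 24/5 ≈ £4.80 at q = 5, and P = £2 falls below it — price never covers variable cost, so the firm shuts down and loses only its fixed cost.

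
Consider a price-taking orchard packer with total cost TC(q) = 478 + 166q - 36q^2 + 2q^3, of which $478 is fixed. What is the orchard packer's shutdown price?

The shutdown price is the minimum of AVC. VC = 166q - 36q^2 + 2q^3, so AVC = 166 - 36q + 2q^2.
At the minimum of AVC, MC = AVC. MC = 166 - 72q + 6q^2; setting MC = AVC gives 4q^2 - 36q = 0, so q = 9. min AVC = 4.
For P < $4 the firm produces nothing.

$4 per unit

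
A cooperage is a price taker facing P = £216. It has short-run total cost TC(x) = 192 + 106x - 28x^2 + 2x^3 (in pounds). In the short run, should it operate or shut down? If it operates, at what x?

Produce at x = 11

From TC, MC = TC'(x) = 106 - 56x + 6x^2 and AVC = VC/x = 106 - 28x + 2x^2.
The AVC parabola has its vertex at x = 28/4 = 7, where AVC = 106 - 28·7 + 2·7^2 = £8.
Since P = £216 ≥ min AVC = £8, price covers variable cost and the firm should produce.
Set P = MC: 216 = 106 - 56x + 6x^2 → -110 - 56x + 6x^2 = 0. The roots are x = -5/3 and x = 11; the profit-maximizing output is on the rising part of MC, so x* = 11.
Check: AVC at x = 11 is £40 ≤ P, so revenue covers variable cost.
Profit = P·x − TC = 216·11 − 632 = £1744.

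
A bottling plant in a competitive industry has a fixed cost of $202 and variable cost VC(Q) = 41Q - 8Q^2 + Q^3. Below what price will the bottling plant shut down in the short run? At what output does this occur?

Short-run supply begins at min AVC. From VC = 41Q - 8Q^2 + Q^3, AVC = 41 - 8Q + Q^2.
dAVC/dQ = -8 + 2Q = 0 gives Q = 4. min AVC = 41 - 8·4 + 4^2 = 25.
The firm shuts down for any P below $25.

$25 per unit, at Q = 4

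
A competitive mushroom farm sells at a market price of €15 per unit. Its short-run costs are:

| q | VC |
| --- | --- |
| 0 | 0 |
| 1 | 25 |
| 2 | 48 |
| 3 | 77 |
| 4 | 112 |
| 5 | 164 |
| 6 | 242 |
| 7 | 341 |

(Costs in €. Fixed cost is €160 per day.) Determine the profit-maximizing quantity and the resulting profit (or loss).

q = 0 (shut down); profit = -€160

Compute π = P·q − TC at each output: q=0: -160; q=1: -170; q=2: -178; q=3: -192; q=4: -212; q=5: -249; q=6: -312; q=7: -396.
Profit is highest at q = 0. Equivalently, the lowest AVC in the table is 48/2 ≈ €24 at q = 2, and P = €15 falls below it — price never covers variable cost, so the firm shuts down and loses only its fixed cost.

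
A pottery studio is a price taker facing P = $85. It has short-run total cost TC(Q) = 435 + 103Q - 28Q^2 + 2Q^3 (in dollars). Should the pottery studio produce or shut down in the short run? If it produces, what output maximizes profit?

Produce at Q = 9

Variable cost is VC = 103Q - 28Q^2 + 2Q^3, so AVC = VC/Q = 103 - 28Q + 2Q^2 and MC = dTC/dQ = 103 - 56Q + 6Q^2.
AVC hits its minimum where MC = AVC, at Q = 7, giving min AVC = 103 - 28·7 + 2·7^2 = $5.
Because $85 ≥ $5, revenue can cover variable cost; the firm operates.
P = MC gives 18 - 56Q + 6Q^2 = 0, with roots 1/3 and 9. Take the larger (rising MC): Q* = 9.
Check: AVC at Q = 9 is $13 ≤ P, so revenue covers variable cost.
Profit = P·Q − TC = 85·9 − 552 = $213.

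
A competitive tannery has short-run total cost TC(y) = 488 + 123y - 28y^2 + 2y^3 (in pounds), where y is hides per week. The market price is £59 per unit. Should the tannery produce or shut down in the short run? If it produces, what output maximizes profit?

Produce at y = 8

From TC, MC = TC'(y) = 123 - 56y + 6y^2 and AVC = VC/y = 123 - 28y + 2y^2.
AVC hits its minimum where MC = AVC, at y = 7, giving min AVC = 123 - 28·7 + 2·7^2 = £25.
Because £59 ≥ £25, revenue can cover variable cost; the firm operates.
Set P = MC: 59 = 123 - 56y + 6y^2 → 64 - 56y + 6y^2 = 0. The roots are y = 4/3 and y = 8; the profit-maximizing output is on the rising part of MC, so y* = 8.
Check: AVC at y = 8 is £27 ≤ P, so revenue covers variable cost.
Profit = P·y − TC = 59·8 − 704 = -£232, a loss, but smaller than the £488 fixed cost the firm would lose by shutting down.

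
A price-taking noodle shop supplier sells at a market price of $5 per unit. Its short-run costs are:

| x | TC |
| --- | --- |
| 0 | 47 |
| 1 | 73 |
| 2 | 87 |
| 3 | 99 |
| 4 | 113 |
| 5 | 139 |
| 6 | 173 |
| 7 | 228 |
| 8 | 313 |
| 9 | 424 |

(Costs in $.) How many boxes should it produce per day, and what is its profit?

x = 0 (shut down); profit = -$47

Profit at each row (π = 5x − TC): x=0: -47; x=1: -68; x=2: -77; x=3: -84; x=4: -93; x=5: -114; x=6: -143; x=7: -193; x=8: -273; x=9: -379.
Profit is highest at x = 0. Equivalently, the lowest AVC in the table is 66/4 ≈ $16.50 at x = 4, and P = $5 falls below it — price never covers variable cost, so the firm shuts down and loses only its fixed cost.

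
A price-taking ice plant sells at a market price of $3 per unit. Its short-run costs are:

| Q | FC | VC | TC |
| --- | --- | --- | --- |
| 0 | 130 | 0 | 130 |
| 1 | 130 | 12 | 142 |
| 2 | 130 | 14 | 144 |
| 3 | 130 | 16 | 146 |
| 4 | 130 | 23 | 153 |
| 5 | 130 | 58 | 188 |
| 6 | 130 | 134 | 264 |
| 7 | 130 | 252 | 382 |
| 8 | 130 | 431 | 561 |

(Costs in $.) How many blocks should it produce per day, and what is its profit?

Compute π = P·Q − TC at each output: Q=0: -130; Q=1: -139; Q=2: -138; Q=3: -137; Q=4: -141; Q=5: -173; Q=6: -246; Q=7: -361; Q=8: -537.
Profit is highest at Q = 0. Equivalently, the lowest AVC in the table is 16/3 ≈ $5.33 at Q = 3, and P = $3 falls below it — price never covers variable cost, so the firm shuts down and loses only its fixed cost.

Q = 0 (shut down); profit = -$130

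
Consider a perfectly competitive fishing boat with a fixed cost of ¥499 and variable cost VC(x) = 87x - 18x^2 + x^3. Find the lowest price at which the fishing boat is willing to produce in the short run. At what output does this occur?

Short-run supply begins at min AVC. From VC = 87x - 18x^2 + x^3, AVC = 87 - 18x + x^2.
dAVC/dx = -18 + 2x = 0 gives x = 9. min AVC = 87 - 18·9 + 9^2 = 6.
The firm shuts down for any P below ¥6.

¥6 per unit, at x = 9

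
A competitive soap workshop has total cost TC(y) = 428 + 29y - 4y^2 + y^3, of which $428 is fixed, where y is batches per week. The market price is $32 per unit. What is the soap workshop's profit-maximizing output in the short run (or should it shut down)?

Variable cost is VC = 29y - 4y^2 + y^3, so AVC = VC/y = 29 - 4y + y^2 and MC = dTC/dy = 29 - 8y + 3y^2.
AVC hits its minimum where MC = AVC, at y = 2, giving min AVC = 29 - 4·2 + 2^2 = $25.
P = $32 exceeds min AVC = $25, so the firm stays open.
P = MC gives -3 - 8y + 3y^2 = 0, with roots -1/3 and 3. Take the larger (rising MC): y* = 3.
Check: AVC at y = 3 is $26 ≤ P, so revenue covers variable cost.
Profit = P·y − TC = 32·3 − 506 = -$410, a loss, but smaller than the $428 fixed cost the firm would lose by shutting down.

Produce at y = 3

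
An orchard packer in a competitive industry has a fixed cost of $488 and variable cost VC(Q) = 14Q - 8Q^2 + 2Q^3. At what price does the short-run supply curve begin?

$6 per unit

The shutdown price is the minimum of AVC. VC = 14Q - 8Q^2 + 2Q^3, so AVC = 14 - 8Q + 2Q^2.
At the minimum of AVC, MC = AVC. MC = 14 - 16Q + 6Q^2; setting MC = AVC gives 4Q^2 - 8Q = 0, so Q = 2. min AVC = 6.
The firm shuts down for any P below $6.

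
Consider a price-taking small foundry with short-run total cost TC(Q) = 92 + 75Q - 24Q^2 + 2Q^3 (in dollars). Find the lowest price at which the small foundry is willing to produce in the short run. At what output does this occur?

$3 per unit, at Q = 6

The firm shuts down when price falls below the minimum of average variable cost. AVC = VC/Q = 75 - 24Q + 2Q^2.
dAVC/dQ = -24 + 4Q = 0 gives Q = 6. min AVC = 75 - 24·6 + 2·6^2 = 3.
The firm shuts down for any P below $3.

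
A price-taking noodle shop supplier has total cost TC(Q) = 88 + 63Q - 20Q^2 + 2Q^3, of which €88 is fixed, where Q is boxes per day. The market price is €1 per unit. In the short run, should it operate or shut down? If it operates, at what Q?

Variable cost is VC = 63Q - 20Q^2 + 2Q^3, so AVC = VC/Q = 63 - 20Q + 2Q^2 and MC = dTC/dQ = 63 - 40Q + 6Q^2.
AVC hits its minimum where MC = AVC, at Q = 5, giving min AVC = 63 - 20·5 + 2·5^2 = €13.
P = €1 lies below min AVC = €13; no output level covers variable cost.
Shutting down limits the loss to fixed cost, €88.

Shut down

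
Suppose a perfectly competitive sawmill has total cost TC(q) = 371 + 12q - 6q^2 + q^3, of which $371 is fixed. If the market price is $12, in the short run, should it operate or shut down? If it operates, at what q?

Produce at q = 4

Strip out fixed cost: VC = 12q - 6q^2 + q^3. Then AVC = 12 - 6q + q^2 and MC = 12 - 12q + 3q^2.
AVC hits its minimum where MC = AVC, at q = 3, giving min AVC = 12 - 6·3 + 3^2 = $3.
Because $12 ≥ $3, revenue can cover variable cost; the firm operates.
P = MC gives -12q + 3q^2 = 0, with roots 0 and 4. Take the larger (rising MC): q* = 4.
Check: AVC at q = 4 is $4 ≤ P, so revenue covers variable cost.
Profit = P·q − TC = 12·4 − 387 = -$339, a loss, but smaller than the $371 fixed cost the firm would lose by shutting down.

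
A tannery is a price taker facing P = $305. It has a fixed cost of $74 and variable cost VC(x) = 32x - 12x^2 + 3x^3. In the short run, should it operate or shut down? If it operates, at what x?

Variable cost is VC = 32x - 12x^2 + 3x^3, so AVC = VC/x = 32 - 12x + 3x^2 and MC = dTC/dx = 32 - 24x + 9x^2.
The AVC parabola has its vertex at x = 12/6 = 2, where AVC = 32 - 12·2 + 3·2^2 = $20.
Since P = $305 ≥ min AVC = $20, price covers variable cost and the firm should produce.
Set P = MC: 305 = 32 - 24x + 9x^2 → -273 - 24x + 9x^2 = 0. The roots are x = -13/3 and x = 7; the profit-maximizing output is on the rising part of MC, so x* = 7.
Check: AVC at x = 7 is $95 ≤ P, so revenue covers variable cost.
Profit = P·x − TC = 305·7 − 739 = $1396.

Produce at x = 7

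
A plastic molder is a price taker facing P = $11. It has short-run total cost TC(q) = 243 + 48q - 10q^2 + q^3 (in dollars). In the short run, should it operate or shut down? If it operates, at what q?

Shut down

From TC, MC = TC'(q) = 48 - 20q + 3q^2 and AVC = VC/q = 48 - 10q + q^2.
AVC hits its minimum where MC = AVC, at q = 5, giving min AVC = 48 - 10·5 + 5^2 = $23.
Since P = $11 < min AVC = $23, price fails to cover variable cost at any output.
Best response: produce nothing and absorb the $243 fixed cost.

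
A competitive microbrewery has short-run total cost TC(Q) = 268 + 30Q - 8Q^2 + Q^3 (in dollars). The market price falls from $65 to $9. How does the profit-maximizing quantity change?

Output falls from 7 to 0 (the firm shuts down)

MC = 30 - 16Q + 3Q^2; the shutdown threshold is min AVC = $14 (at Q = 4).
With P = $65 above the shutdown price, P = MC gives Q = 7.
At P = $9 < min AVC = $14, price no longer covers variable cost at any output, so the firm shuts down: Q = 0.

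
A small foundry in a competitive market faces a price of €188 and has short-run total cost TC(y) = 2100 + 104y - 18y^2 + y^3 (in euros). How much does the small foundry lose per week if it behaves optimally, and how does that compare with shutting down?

AVC = 104 - 18y + y^2 has its minimum €23 at y = 9; price €188 clears that bar, so the firm operates.
With MC = 104 - 36y + 3y^2, P = MC on the upward-sloping part at y* = 14.
TR = 188·14 = 2632. TC = 2100 + 672 = 2772. Profit = 2632 − 2772 = -€140.
That loss of €140 beats the €2100 the firm would lose by shutting down; producing recovers €1960 of fixed cost.

Profit = -€140 at y = 14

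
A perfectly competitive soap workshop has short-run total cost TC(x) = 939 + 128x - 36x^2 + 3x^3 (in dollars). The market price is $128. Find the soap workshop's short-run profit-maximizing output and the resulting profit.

Profit = -$171 at x = 8

AVC = 128 - 36x + 3x^2 has its minimum $20 at x = 6; price $128 clears that bar, so the firm operates.
With MC = 128 - 72x + 9x^2, P = MC on the upward-sloping part at x* = 8.
TR = 128·8 = 1024. TC = 939 + 256 = 1195. Profit = 1024 − 1195 = -$171.
Shutting down would mean losing the fixed cost of $939, so operating at a loss of $171 is better by $768.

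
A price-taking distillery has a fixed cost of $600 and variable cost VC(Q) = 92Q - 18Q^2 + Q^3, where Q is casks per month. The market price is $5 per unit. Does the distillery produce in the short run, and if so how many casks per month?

Shut down

Strip out fixed cost: VC = 92Q - 18Q^2 + Q^3. Then AVC = 92 - 18Q + Q^2 and MC = 92 - 36Q + 3Q^2.
The AVC parabola has its vertex at Q = 18/2 = 9, where AVC = 92 - 18·9 + 9^2 = $11.
With P < min AVC ($5 < $11), every unit sold adds to the loss.
Best response: produce nothing and absorb the $600 fixed cost.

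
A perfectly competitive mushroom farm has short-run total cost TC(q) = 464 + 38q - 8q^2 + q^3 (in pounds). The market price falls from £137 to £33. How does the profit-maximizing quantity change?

MC = 38 - 16q + 3q^2; the shutdown threshold is min AVC = £22 (at q = 4).
At P = £137 ≥ min AVC, set P = MC on the rising branch: q = 9.
At P = £33 ≥ min AVC, set P = MC: q = 5. The firm stays open but cuts output.

Output falls from 9 to 5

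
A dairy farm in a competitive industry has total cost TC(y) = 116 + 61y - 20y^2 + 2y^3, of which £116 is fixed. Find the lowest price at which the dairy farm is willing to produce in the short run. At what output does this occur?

The firm shuts down when price falls below the minimum of average variable cost. AVC = VC/y = 61 - 20y + 2y^2.
At the minimum of AVC, MC = AVC. MC = 61 - 40y + 6y^2; setting MC = AVC gives 4y^2 - 20y = 0, so y = 5. min AVC = 11.
For P < £11 the firm produces nothing.

£11 per unit, at y = 5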